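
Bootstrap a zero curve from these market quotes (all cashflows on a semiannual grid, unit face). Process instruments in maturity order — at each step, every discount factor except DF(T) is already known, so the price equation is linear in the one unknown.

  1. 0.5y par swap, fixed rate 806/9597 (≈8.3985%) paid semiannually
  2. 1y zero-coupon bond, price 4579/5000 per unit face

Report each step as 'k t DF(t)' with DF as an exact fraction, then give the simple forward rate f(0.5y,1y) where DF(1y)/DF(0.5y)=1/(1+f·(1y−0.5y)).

step 1 [0.5y] swap r/2=403/9597: DF=(1 − 403/9597·(0))/(1+403/9597) = 9597/10000 ≈ 0.959700
step 2 [1y] zero: DF = P = 4579/5000 ≈ 0.915800

1 1/2 9597/10000
2 1 4579/5000
f(0.5y,1y) = ((9597/10000)/(4579/5000) − 1)/(1/2) = 439/4579 ≈ 9.5872%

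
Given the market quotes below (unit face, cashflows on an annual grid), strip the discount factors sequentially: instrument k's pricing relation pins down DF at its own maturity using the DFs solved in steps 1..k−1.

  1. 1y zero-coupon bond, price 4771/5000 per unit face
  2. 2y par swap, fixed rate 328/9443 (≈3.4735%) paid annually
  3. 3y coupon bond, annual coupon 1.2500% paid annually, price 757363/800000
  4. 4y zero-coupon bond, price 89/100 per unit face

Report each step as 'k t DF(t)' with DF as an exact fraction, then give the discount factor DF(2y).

step 1 [1y] zero: DF = P = 4771/5000 ≈ 0.954200
step 2 [2y] swap r/1=328/9443: DF=(1 − 328/9443·(0.954200))/(1+328/9443) = 584/625 ≈ 0.934400
step 3 [3y] bond c/1=1/80: DF=(757363/800000 − 1/80·(0.954200+0.934400))/(1+1/80) = 9117/10000 ≈ 0.911700
step 4 [4y] zero: DF = P = 89/100 ≈ 0.890000

1 1 4771/5000
2 2 584/625
3 3 9117/10000
4 4 89/100
DF(2y) = 584/625 ≈ 0.934400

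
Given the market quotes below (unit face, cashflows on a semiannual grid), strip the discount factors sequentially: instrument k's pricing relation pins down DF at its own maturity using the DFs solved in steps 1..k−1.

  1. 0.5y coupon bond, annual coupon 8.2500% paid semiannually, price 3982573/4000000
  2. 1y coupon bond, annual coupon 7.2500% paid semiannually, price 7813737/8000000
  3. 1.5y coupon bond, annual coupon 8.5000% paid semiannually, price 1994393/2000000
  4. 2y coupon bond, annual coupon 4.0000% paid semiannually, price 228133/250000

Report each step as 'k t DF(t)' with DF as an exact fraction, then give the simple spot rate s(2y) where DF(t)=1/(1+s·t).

1 1/2 4781/5000
2 1 9091/10000
3 3/2 1761/2000
4 2 1051/1250
s(2y) = (1/(1051/1250) − 1)/(2) = 199/2102 ≈ 9.4672%

step 1 [0.5y] bond c/2=33/800: DF=(3982573/4000000 − 33/800·(0))/(1+33/800) = 4781/5000 ≈ 0.956200
step 2 [1y] bond c/2=29/800: DF=(7813737/8000000 − 29/800·(0.956200))/(1+29/800) = 9091/10000 ≈ 0.909100
step 3 [1.5y] bond c/2=17/400: DF=(1994393/2000000 − 17/400·(0.956200+0.909100))/(1+17/400) = 1761/2000 ≈ 0.880500
step 4 [2y] bond c/2=1/50: DF=(228133/250000 − 1/50·(0.956200+0.909100+0.880500))/(1+1/50) = 1051/1250 ≈ 0.840800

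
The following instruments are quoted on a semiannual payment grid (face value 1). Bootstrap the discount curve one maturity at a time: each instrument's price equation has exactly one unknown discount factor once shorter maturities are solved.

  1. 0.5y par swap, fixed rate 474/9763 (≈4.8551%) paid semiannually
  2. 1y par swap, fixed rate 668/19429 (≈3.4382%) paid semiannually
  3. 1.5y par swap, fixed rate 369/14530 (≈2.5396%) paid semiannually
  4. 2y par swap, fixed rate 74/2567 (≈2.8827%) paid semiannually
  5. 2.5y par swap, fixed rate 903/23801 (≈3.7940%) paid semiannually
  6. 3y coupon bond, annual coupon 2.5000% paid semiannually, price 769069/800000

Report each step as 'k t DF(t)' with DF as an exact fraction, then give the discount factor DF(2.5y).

1 1/2 9763/10000
2 1 4833/5000
3 3/2 9631/10000
4 2 1889/2000
5 5/2 9097/10000
6 3 8907/10000
DF(2.5y) = 9097/10000 ≈ 0.909700

step 1 [0.5y] swap r/2=237/9763: DF=(1 − 237/9763·(0))/(1+237/9763) = 9763/10000 ≈ 0.976300
step 2 [1y] swap r/2=334/19429: DF=(1 − 334/19429·(0.976300))/(1+334/19429) = 4833/5000 ≈ 0.966600
step 3 [1.5y] swap r/2=369/29060: DF=(1 − 369/29060·(0.976300+0.966600))/(1+369/29060) = 9631/10000 ≈ 0.963100
step 4 [2y] swap r/2=37/2567: DF=(1 − 37/2567·(0.976300+0.966600+0.963100))/(1+37/2567) = 1889/2000 ≈ 0.944500
step 5 [2.5y] swap r/2=903/47602: DF=(1 − 903/47602·(0.976300+0.966600+0.963100+0.944500))/(1+903/47602) = 9097/10000 ≈ 0.909700
step 6 [3y] bond c/2=1/80: DF=(769069/800000 − 1/80·(0.976300+0.966600+0.963100+0.944500+0.909700))/(1+1/80) = 8907/10000 ≈ 0.890700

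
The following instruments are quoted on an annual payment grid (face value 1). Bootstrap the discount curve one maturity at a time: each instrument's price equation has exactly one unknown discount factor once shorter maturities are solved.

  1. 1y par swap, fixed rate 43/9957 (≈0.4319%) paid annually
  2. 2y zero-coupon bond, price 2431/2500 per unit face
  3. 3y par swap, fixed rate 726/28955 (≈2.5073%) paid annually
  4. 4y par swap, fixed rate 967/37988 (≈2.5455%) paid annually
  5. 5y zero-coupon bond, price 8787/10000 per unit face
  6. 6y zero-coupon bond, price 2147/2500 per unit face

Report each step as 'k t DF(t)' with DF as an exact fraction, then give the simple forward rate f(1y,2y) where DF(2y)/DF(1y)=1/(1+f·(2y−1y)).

step 1 [1y] swap r/1=43/9957: DF=(1 − 43/9957·(0))/(1+43/9957) = 9957/10000 ≈ 0.995700
step 2 [2y] zero: DF = P = 2431/2500 ≈ 0.972400
step 3 [3y] swap r/1=726/28955: DF=(1 − 726/28955·(0.995700+0.972400))/(1+726/28955) = 4637/5000 ≈ 0.927400
step 4 [4y] swap r/1=967/37988: DF=(1 − 967/37988·(0.995700+0.972400+0.927400))/(1+967/37988) = 9033/10000 ≈ 0.903300
step 5 [5y] zero: DF = P = 8787/10000 ≈ 0.878700
step 6 [6y] zero: DF = P = 2147/2500 ≈ 0.858800

1 1 9957/10000
2 2 2431/2500
3 3 4637/5000
4 4 9033/10000
5 5 8787/10000
6 6 2147/2500
f(1y,2y) = ((9957/10000)/(2431/2500) − 1)/(1) = 233/9724 ≈ 2.3961%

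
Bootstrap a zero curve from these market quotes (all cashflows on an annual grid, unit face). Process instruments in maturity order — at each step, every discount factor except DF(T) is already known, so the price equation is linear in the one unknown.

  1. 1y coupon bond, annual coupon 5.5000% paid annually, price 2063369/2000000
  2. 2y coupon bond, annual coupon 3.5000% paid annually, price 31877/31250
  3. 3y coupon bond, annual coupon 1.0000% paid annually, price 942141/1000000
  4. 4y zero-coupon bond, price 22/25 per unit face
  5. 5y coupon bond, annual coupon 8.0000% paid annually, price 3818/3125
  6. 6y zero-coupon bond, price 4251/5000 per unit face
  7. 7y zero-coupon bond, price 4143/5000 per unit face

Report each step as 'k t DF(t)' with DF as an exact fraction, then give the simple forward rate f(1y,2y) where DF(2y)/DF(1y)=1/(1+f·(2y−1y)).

step 1 [1y] bond c/1=11/200: DF=(2063369/2000000 − 11/200·(0))/(1+11/200) = 9779/10000 ≈ 0.977900
step 2 [2y] bond c/1=7/200: DF=(31877/31250 − 7/200·(0.977900))/(1+7/200) = 381/400 ≈ 0.952500
step 3 [3y] bond c/1=1/100: DF=(942141/1000000 − 1/100·(0.977900+0.952500))/(1+1/100) = 9137/10000 ≈ 0.913700
step 4 [4y] zero: DF = P = 22/25 ≈ 0.880000
step 5 [5y] bond c/1=2/25: DF=(3818/3125 − 2/25·(0.977900+0.952500+0.913700+0.880000))/(1+2/25) = 4277/5000 ≈ 0.855400
step 6 [6y] zero: DF = P = 4251/5000 ≈ 0.850200
step 7 [7y] zero: DF = P = 4143/5000 ≈ 0.828600

1 1 9779/10000
2 2 381/400
3 3 9137/10000
4 4 22/25
5 5 4277/5000
6 6 4251/5000
7 7 4143/5000
f(1y,2y) = ((9779/10000)/(381/400) − 1)/(1) = 2/75 ≈ 2.6667%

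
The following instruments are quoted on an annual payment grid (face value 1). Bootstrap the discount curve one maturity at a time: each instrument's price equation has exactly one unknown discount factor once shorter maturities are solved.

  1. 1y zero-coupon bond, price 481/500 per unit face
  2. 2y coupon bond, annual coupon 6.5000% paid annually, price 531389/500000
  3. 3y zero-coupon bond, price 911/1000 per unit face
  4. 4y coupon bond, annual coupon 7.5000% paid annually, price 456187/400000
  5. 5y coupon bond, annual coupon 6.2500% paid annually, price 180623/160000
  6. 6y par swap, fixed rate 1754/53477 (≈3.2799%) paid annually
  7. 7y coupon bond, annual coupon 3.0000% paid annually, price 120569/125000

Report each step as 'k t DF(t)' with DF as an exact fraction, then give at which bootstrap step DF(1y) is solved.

1 1 481/500
2 2 587/625
3 3 911/1000
4 4 8647/10000
5 5 4231/5000
6 6 4123/5000
7 7 7807/10000
DF(1y) is solved at step 1

step 1 [1y] zero: DF = P = 481/500 ≈ 0.962000
step 2 [2y] bond c/1=13/200: DF=(531389/500000 − 13/200·(0.962000))/(1+13/200) = 587/625 ≈ 0.939200
step 3 [3y] zero: DF = P = 911/1000 ≈ 0.911000
step 4 [4y] bond c/1=3/40: DF=(456187/400000 − 3/40·(0.962000+0.939200+0.911000))/(1+3/40) = 8647/10000 ≈ 0.864700
step 5 [5y] bond c/1=1/16: DF=(180623/160000 − 1/16·(0.962000+0.939200+0.911000+0.864700))/(1+1/16) = 4231/5000 ≈ 0.846200
step 6 [6y] swap r/1=1754/53477: DF=(1 − 1754/53477·(0.962000+0.939200+0.911000+0.864700+0.846200))/(1+1754/53477) = 4123/5000 ≈ 0.824600
step 7 [7y] bond c/1=3/100: DF=(120569/125000 − 3/100·(0.962000+0.939200+0.911000+0.864700+0.846200+0.824600))/(1+3/100) = 7807/10000 ≈ 0.780700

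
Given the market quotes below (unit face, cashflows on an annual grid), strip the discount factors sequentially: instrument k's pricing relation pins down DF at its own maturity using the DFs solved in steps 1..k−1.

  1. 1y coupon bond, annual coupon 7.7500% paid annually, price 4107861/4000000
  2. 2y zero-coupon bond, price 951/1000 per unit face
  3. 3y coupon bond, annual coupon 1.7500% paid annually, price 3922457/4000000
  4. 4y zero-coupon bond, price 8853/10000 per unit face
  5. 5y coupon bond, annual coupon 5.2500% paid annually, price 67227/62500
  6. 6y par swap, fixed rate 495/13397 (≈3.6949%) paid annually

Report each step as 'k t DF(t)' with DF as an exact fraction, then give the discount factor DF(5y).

step 1 [1y] bond c/1=31/400: DF=(4107861/4000000 − 31/400·(0))/(1+31/400) = 9531/10000 ≈ 0.953100
step 2 [2y] zero: DF = P = 951/1000 ≈ 0.951000
step 3 [3y] bond c/1=7/400: DF=(3922457/4000000 − 7/400·(0.953100+0.951000))/(1+7/400) = 931/1000 ≈ 0.931000
step 4 [4y] zero: DF = P = 8853/10000 ≈ 0.885300
step 5 [5y] bond c/1=21/400: DF=(67227/62500 − 21/400·(0.953100+0.951000+0.931000+0.885300))/(1+21/400) = 2091/2500 ≈ 0.836400
step 6 [6y] swap r/1=495/13397: DF=(1 − 495/13397·(0.953100+0.951000+0.931000+0.885300+0.836400))/(1+495/13397) = 401/500 ≈ 0.802000

1 1 9531/10000
2 2 951/1000
3 3 931/1000
4 4 8853/10000
5 5 2091/2500
6 6 401/500
DF(5y) = 2091/2500 ≈ 0.836400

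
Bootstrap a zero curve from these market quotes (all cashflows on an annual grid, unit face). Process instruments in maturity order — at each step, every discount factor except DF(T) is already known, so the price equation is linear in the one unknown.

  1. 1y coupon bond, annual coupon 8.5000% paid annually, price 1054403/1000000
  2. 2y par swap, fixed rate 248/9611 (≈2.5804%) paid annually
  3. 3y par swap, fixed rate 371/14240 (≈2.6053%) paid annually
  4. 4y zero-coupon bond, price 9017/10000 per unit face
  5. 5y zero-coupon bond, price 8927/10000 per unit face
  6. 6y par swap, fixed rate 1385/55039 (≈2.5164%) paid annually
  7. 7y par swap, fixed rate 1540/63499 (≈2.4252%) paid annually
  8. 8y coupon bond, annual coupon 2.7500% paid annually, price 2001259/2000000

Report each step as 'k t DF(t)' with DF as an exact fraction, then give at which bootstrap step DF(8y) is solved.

step 1 [1y] bond c/1=17/200: DF=(1054403/1000000 − 17/200·(0))/(1+17/200) = 4859/5000 ≈ 0.971800
step 2 [2y] swap r/1=248/9611: DF=(1 − 248/9611·(0.971800))/(1+248/9611) = 594/625 ≈ 0.950400
step 3 [3y] swap r/1=371/14240: DF=(1 − 371/14240·(0.971800+0.950400))/(1+371/14240) = 4629/5000 ≈ 0.925800
step 4 [4y] zero: DF = P = 9017/10000 ≈ 0.901700
step 5 [5y] zero: DF = P = 8927/10000 ≈ 0.892700
step 6 [6y] swap r/1=1385/55039: DF=(1 − 1385/55039·(0.971800+0.950400+0.925800+0.901700+0.892700))/(1+1385/55039) = 1723/2000 ≈ 0.861500
step 7 [7y] swap r/1=1540/63499: DF=(1 − 1540/63499·(0.971800+0.950400+0.925800+0.901700+0.892700+0.861500))/(1+1540/63499) = 423/500 ≈ 0.846000
step 8 [8y] bond c/1=11/400: DF=(2001259/2000000 − 11/400·(0.971800+0.950400+0.925800+0.901700+0.892700+0.861500+0.846000))/(1+11/400) = 8039/10000 ≈ 0.803900

1 1 4859/5000
2 2 594/625
3 3 4629/5000
4 4 9017/10000
5 5 8927/10000
6 6 1723/2000
7 7 423/500
8 8 8039/10000
DF(8y) is solved at step 8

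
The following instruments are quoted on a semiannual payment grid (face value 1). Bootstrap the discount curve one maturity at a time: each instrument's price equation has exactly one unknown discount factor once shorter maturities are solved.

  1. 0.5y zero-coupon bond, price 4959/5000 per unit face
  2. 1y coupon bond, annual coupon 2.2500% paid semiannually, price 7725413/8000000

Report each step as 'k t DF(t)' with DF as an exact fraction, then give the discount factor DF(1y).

1 1/2 4959/5000
2 1 9439/10000
DF(1y) = 9439/10000 ≈ 0.943900

step 1 [0.5y] zero: DF = P = 4959/5000 ≈ 0.991800
step 2 [1y] bond c/2=9/800: DF=(7725413/8000000 − 9/800·(0.991800))/(1+9/800) = 9439/10000 ≈ 0.943900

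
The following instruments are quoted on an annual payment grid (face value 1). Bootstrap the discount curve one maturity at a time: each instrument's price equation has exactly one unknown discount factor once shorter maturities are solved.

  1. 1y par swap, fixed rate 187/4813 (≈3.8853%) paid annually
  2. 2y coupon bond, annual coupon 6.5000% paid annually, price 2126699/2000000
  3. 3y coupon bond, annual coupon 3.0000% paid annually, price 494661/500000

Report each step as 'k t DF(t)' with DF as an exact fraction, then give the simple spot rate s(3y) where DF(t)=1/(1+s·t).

1 1 4813/5000
2 2 9397/10000
3 3 9051/10000
s(3y) = (1/(9051/10000) − 1)/(3) = 949/27153 ≈ 3.4950%

step 1 [1y] swap r/1=187/4813: DF=(1 − 187/4813·(0))/(1+187/4813) = 4813/5000 ≈ 0.962600
step 2 [2y] bond c/1=13/200: DF=(2126699/2000000 − 13/200·(0.962600))/(1+13/200) = 9397/10000 ≈ 0.939700
step 3 [3y] bond c/1=3/100: DF=(494661/500000 − 3/100·(0.962600+0.939700))/(1+3/100) = 9051/10000 ≈ 0.905100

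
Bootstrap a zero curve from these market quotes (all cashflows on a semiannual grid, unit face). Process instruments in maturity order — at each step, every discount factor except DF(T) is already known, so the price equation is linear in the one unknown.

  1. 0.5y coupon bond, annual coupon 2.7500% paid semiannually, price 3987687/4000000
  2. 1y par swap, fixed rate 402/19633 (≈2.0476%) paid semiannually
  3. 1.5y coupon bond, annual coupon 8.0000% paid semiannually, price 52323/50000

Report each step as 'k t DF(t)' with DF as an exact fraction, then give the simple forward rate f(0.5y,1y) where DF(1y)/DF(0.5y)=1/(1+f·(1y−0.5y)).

1 1/2 4917/5000
2 1 9799/10000
3 3/2 9307/10000
f(0.5y,1y) = ((4917/5000)/(9799/10000) − 1)/(1/2) = 70/9799 ≈ 0.7144%

step 1 [0.5y] bond c/2=11/800: DF=(3987687/4000000 − 11/800·(0))/(1+11/800) = 4917/5000 ≈ 0.983400
step 2 [1y] swap r/2=201/19633: DF=(1 − 201/19633·(0.983400))/(1+201/19633) = 9799/10000 ≈ 0.979900
step 3 [1.5y] bond c/2=1/25: DF=(52323/50000 − 1/25·(0.983400+0.979900))/(1+1/25) = 9307/10000 ≈ 0.930700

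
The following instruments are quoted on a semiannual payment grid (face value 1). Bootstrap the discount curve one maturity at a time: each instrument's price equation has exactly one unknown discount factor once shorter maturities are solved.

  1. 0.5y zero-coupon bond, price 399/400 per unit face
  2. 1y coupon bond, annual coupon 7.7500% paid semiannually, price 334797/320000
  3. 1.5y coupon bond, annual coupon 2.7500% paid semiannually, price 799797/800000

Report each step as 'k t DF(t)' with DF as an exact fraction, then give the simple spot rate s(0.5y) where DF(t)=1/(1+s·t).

step 1 [0.5y] zero: DF = P = 399/400 ≈ 0.997500
step 2 [1y] bond c/2=31/800: DF=(334797/320000 − 31/800·(0.997500))/(1+31/800) = 97/100 ≈ 0.970000
step 3 [1.5y] bond c/2=11/800: DF=(799797/800000 − 11/800·(0.997500+0.970000))/(1+11/800) = 1919/2000 ≈ 0.959500

1 1/2 399/400
2 1 97/100
3 3/2 1919/2000
s(0.5y) = (1/(399/400) − 1)/(1/2) = 2/399 ≈ 0.5013%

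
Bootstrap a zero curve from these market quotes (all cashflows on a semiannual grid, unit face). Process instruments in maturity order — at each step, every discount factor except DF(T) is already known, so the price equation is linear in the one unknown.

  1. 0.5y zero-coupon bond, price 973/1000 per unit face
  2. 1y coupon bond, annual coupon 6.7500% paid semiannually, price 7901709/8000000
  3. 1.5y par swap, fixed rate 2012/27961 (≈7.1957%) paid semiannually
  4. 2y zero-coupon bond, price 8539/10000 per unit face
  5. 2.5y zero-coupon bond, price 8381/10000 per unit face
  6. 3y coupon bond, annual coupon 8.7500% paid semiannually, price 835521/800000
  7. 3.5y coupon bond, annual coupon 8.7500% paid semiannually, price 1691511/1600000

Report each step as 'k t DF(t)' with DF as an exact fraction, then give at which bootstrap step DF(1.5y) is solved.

step 1 [0.5y] zero: DF = P = 973/1000 ≈ 0.973000
step 2 [1y] bond c/2=27/800: DF=(7901709/8000000 − 27/800·(0.973000))/(1+27/800) = 9237/10000 ≈ 0.923700
step 3 [1.5y] swap r/2=1006/27961: DF=(1 − 1006/27961·(0.973000+0.923700))/(1+1006/27961) = 4497/5000 ≈ 0.899400
step 4 [2y] zero: DF = P = 8539/10000 ≈ 0.853900
step 5 [2.5y] zero: DF = P = 8381/10000 ≈ 0.838100
step 6 [3y] bond c/2=7/160: DF=(835521/800000 − 7/160·(0.973000+0.923700+0.899400+0.853900+0.838100))/(1+7/160) = 13/16 ≈ 0.812500
step 7 [3.5y] bond c/2=7/160: DF=(1691511/1600000 − 7/160·(0.973000+0.923700+0.899400+0.853900+0.838100+0.812500))/(1+7/160) = 7907/10000 ≈ 0.790700

1 1/2 973/1000
2 1 9237/10000
3 3/2 4497/5000
4 2 8539/10000
5 5/2 8381/10000
6 3 13/16
7 7/2 7907/10000
DF(1.5y) is solved at step 3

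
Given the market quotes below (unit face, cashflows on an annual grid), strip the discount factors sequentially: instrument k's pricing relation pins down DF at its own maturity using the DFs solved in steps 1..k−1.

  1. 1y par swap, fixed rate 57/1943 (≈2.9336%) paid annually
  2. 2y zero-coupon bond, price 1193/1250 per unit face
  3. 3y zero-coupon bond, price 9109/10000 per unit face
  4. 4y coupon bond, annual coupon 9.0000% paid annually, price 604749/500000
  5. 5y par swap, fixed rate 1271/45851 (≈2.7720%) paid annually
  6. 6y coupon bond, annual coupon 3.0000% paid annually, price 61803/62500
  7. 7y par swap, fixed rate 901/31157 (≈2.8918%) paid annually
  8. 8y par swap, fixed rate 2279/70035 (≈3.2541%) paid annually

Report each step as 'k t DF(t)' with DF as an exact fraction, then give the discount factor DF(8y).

step 1 [1y] swap r/1=57/1943: DF=(1 − 57/1943·(0))/(1+57/1943) = 1943/2000 ≈ 0.971500
step 2 [2y] zero: DF = P = 1193/1250 ≈ 0.954400
step 3 [3y] zero: DF = P = 9109/10000 ≈ 0.910900
step 4 [4y] bond c/1=9/100: DF=(604749/500000 − 9/100·(0.971500+0.954400+0.910900))/(1+9/100) = 4377/5000 ≈ 0.875400
step 5 [5y] swap r/1=1271/45851: DF=(1 − 1271/45851·(0.971500+0.954400+0.910900+0.875400))/(1+1271/45851) = 8729/10000 ≈ 0.872900
step 6 [6y] bond c/1=3/100: DF=(61803/62500 − 3/100·(0.971500+0.954400+0.910900+0.875400+0.872900))/(1+3/100) = 1653/2000 ≈ 0.826500
step 7 [7y] swap r/1=901/31157: DF=(1 − 901/31157·(0.971500+0.954400+0.910900+0.875400+0.872900+0.826500))/(1+901/31157) = 4099/5000 ≈ 0.819800
step 8 [8y] swap r/1=2279/70035: DF=(1 − 2279/70035·(0.971500+0.954400+0.910900+0.875400+0.872900+0.826500+0.819800))/(1+2279/70035) = 7721/10000 ≈ 0.772100

1 1 1943/2000
2 2 1193/1250
3 3 9109/10000
4 4 4377/5000
5 5 8729/10000
6 6 1653/2000
7 7 4099/5000
8 8 7721/10000
DF(8y) = 7721/10000 ≈ 0.772100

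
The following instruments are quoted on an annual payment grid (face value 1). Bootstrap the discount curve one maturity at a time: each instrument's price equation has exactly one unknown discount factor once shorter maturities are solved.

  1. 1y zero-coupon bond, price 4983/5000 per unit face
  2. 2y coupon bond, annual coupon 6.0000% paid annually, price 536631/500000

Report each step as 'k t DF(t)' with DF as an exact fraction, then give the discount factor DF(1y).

1 1 4983/5000
2 2 9561/10000
DF(1y) = 4983/5000 ≈ 0.996600

step 1 [1y] zero: DF = P = 4983/5000 ≈ 0.996600
step 2 [2y] bond c/1=3/50: DF=(536631/500000 − 3/50·(0.996600))/(1+3/50) = 9561/10000 ≈ 0.956100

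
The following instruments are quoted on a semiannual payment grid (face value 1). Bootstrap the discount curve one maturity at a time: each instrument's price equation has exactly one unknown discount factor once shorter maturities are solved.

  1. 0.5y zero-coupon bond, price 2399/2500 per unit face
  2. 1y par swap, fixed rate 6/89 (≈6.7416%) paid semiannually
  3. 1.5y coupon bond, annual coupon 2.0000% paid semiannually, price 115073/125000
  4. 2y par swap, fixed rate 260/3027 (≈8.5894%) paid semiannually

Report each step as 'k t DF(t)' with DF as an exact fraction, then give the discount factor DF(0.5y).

step 1 [0.5y] zero: DF = P = 2399/2500 ≈ 0.959600
step 2 [1y] swap r/2=3/89: DF=(1 − 3/89·(0.959600))/(1+3/89) = 9361/10000 ≈ 0.936100
step 3 [1.5y] bond c/2=1/100: DF=(115073/125000 − 1/100·(0.959600+0.936100))/(1+1/100) = 8927/10000 ≈ 0.892700
step 4 [2y] swap r/2=130/3027: DF=(1 − 130/3027·(0.959600+0.936100+0.892700))/(1+130/3027) = 211/250 ≈ 0.844000

1 1/2 2399/2500
2 1 9361/10000
3 3/2 8927/10000
4 2 211/250
DF(0.5y) = 2399/2500 ≈ 0.959600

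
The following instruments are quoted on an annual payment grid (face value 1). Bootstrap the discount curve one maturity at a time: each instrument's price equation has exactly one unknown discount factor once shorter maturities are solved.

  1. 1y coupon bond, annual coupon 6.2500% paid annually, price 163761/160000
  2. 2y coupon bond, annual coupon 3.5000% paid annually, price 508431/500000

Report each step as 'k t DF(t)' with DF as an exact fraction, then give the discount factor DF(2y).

1 1 9633/10000
2 2 9499/10000
DF(2y) = 9499/10000 ≈ 0.949900

step 1 [1y] bond c/1=1/16: DF=(163761/160000 − 1/16·(0))/(1+1/16) = 9633/10000 ≈ 0.963300
step 2 [2y] bond c/1=7/200: DF=(508431/500000 − 7/200·(0.963300))/(1+7/200) = 9499/10000 ≈ 0.949900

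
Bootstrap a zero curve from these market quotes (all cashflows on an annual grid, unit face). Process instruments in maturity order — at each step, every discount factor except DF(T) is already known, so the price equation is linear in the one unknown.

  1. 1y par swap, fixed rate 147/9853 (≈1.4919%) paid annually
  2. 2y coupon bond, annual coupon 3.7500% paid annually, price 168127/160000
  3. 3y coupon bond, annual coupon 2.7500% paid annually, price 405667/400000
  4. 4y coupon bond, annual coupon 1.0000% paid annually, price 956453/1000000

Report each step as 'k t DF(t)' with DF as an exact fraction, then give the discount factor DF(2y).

step 1 [1y] swap r/1=147/9853: DF=(1 − 147/9853·(0))/(1+147/9853) = 9853/10000 ≈ 0.985300
step 2 [2y] bond c/1=3/80: DF=(168127/160000 − 3/80·(0.985300))/(1+3/80) = 2443/2500 ≈ 0.977200
step 3 [3y] bond c/1=11/400: DF=(405667/400000 − 11/400·(0.985300+0.977200))/(1+11/400) = 1869/2000 ≈ 0.934500
step 4 [4y] bond c/1=1/100: DF=(956453/1000000 − 1/100·(0.985300+0.977200+0.934500))/(1+1/100) = 9183/10000 ≈ 0.918300

1 1 9853/10000
2 2 2443/2500
3 3 1869/2000
4 4 9183/10000
DF(2y) = 2443/2500 ≈ 0.977200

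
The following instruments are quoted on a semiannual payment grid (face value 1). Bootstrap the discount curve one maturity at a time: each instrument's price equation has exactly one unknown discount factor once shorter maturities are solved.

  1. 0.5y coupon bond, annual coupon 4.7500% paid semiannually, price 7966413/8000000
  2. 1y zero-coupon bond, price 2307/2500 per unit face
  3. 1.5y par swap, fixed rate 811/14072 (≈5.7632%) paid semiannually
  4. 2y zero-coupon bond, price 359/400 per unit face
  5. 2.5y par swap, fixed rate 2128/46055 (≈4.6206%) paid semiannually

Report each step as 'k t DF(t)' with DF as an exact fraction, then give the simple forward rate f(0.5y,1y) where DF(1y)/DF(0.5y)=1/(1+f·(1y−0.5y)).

1 1/2 9727/10000
2 1 2307/2500
3 3/2 9189/10000
4 2 359/400
5 5/2 1117/1250
f(0.5y,1y) = ((9727/10000)/(2307/2500) − 1)/(1/2) = 499/4614 ≈ 10.8149%

step 1 [0.5y] bond c/2=19/800: DF=(7966413/8000000 − 19/800·(0))/(1+19/800) = 9727/10000 ≈ 0.972700
step 2 [1y] zero: DF = P = 2307/2500 ≈ 0.922800
step 3 [1.5y] swap r/2=811/28144: DF=(1 − 811/28144·(0.972700+0.922800))/(1+811/28144) = 9189/10000 ≈ 0.918900
step 4 [2y] zero: DF = P = 359/400 ≈ 0.897500
step 5 [2.5y] swap r/2=1064/46055: DF=(1 − 1064/46055·(0.972700+0.922800+0.918900+0.897500))/(1+1064/46055) = 1117/1250 ≈ 0.893600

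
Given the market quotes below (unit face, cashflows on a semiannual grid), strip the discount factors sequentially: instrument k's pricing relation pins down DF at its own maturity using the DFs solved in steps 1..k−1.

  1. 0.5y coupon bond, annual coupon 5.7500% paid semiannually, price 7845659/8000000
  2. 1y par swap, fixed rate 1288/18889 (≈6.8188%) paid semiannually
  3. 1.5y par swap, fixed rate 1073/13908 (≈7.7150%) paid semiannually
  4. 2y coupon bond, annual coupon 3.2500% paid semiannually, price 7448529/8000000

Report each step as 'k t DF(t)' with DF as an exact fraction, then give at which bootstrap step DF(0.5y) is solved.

1 1/2 9533/10000
2 1 2339/2500
3 3/2 8927/10000
4 2 8717/10000
DF(0.5y) is solved at step 1

step 1 [0.5y] bond c/2=23/800: DF=(7845659/8000000 − 23/800·(0))/(1+23/800) = 9533/10000 ≈ 0.953300
step 2 [1y] swap r/2=644/18889: DF=(1 − 644/18889·(0.953300))/(1+644/18889) = 2339/2500 ≈ 0.935600
step 3 [1.5y] swap r/2=1073/27816: DF=(1 − 1073/27816·(0.953300+0.935600))/(1+1073/27816) = 8927/10000 ≈ 0.892700
step 4 [2y] bond c/2=13/800: DF=(7448529/8000000 − 13/800·(0.953300+0.935600+0.892700))/(1+13/800) = 8717/10000 ≈ 0.871700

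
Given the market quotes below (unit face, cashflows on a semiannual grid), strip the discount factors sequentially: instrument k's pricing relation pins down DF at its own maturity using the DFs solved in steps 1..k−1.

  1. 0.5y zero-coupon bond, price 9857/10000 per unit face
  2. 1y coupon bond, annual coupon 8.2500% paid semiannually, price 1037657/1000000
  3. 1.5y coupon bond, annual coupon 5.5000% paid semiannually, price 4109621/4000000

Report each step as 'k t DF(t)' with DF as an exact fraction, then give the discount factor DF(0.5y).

step 1 [0.5y] zero: DF = P = 9857/10000 ≈ 0.985700
step 2 [1y] bond c/2=33/800: DF=(1037657/1000000 − 33/800·(0.985700))/(1+33/800) = 383/400 ≈ 0.957500
step 3 [1.5y] bond c/2=11/400: DF=(4109621/4000000 − 11/400·(0.985700+0.957500))/(1+11/400) = 9479/10000 ≈ 0.947900

1 1/2 9857/10000
2 1 383/400
3 3/2 9479/10000
DF(0.5y) = 9857/10000 ≈ 0.985700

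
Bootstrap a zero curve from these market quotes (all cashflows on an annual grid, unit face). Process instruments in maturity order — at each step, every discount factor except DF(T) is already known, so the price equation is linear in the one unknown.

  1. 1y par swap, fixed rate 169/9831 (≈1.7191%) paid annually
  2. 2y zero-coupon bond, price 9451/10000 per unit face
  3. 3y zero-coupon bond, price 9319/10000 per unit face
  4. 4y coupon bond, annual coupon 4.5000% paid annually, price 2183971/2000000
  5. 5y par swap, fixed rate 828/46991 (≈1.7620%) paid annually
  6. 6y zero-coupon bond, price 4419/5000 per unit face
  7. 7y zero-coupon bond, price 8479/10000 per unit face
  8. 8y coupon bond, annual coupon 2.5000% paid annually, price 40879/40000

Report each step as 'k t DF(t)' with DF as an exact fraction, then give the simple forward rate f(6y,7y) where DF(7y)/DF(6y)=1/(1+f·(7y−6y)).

1 1 9831/10000
2 2 9451/10000
3 3 9319/10000
4 4 4609/5000
5 5 2293/2500
6 6 4419/5000
7 7 8479/10000
8 8 4201/5000
f(6y,7y) = ((4419/5000)/(8479/10000) − 1)/(1) = 359/8479 ≈ 4.2340%

step 1 [1y] swap r/1=169/9831: DF=(1 − 169/9831·(0))/(1+169/9831) = 9831/10000 ≈ 0.983100
step 2 [2y] zero: DF = P = 9451/10000 ≈ 0.945100
step 3 [3y] zero: DF = P = 9319/10000 ≈ 0.931900
step 4 [4y] bond c/1=9/200: DF=(2183971/2000000 − 9/200·(0.983100+0.945100+0.931900))/(1+9/200) = 4609/5000 ≈ 0.921800
step 5 [5y] swap r/1=828/46991: DF=(1 − 828/46991·(0.983100+0.945100+0.931900+0.921800))/(1+828/46991) = 2293/2500 ≈ 0.917200
step 6 [6y] zero: DF = P = 4419/5000 ≈ 0.883800
step 7 [7y] zero: DF = P = 8479/10000 ≈ 0.847900
step 8 [8y] bond c/1=1/40: DF=(40879/40000 − 1/40·(0.983100+0.945100+0.931900+0.921800+0.917200+0.883800+0.847900))/(1+1/40) = 4201/5000 ≈ 0.840200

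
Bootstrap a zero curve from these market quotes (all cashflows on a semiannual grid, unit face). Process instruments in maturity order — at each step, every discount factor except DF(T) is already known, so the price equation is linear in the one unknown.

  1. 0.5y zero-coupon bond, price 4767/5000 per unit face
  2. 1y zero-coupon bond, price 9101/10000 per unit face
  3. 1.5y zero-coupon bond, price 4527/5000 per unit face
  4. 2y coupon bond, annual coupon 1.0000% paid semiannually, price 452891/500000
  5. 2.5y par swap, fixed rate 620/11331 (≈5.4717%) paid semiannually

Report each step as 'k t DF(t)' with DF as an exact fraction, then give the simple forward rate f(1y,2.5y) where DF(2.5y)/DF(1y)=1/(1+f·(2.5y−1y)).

step 1 [0.5y] zero: DF = P = 4767/5000 ≈ 0.953400
step 2 [1y] zero: DF = P = 9101/10000 ≈ 0.910100
step 3 [1.5y] zero: DF = P = 4527/5000 ≈ 0.905400
step 4 [2y] bond c/2=1/200: DF=(452891/500000 − 1/200·(0.953400+0.910100+0.905400))/(1+1/200) = 71/80 ≈ 0.887500
step 5 [2.5y] swap r/2=310/11331: DF=(1 − 310/11331·(0.953400+0.910100+0.905400+0.887500))/(1+310/11331) = 219/250 ≈ 0.876000

1 1/2 4767/5000
2 1 9101/10000
3 3/2 4527/5000
4 2 71/80
5 5/2 219/250
f(1y,2.5y) = ((9101/10000)/(219/250) − 1)/(3/2) = 341/13140 ≈ 2.5951%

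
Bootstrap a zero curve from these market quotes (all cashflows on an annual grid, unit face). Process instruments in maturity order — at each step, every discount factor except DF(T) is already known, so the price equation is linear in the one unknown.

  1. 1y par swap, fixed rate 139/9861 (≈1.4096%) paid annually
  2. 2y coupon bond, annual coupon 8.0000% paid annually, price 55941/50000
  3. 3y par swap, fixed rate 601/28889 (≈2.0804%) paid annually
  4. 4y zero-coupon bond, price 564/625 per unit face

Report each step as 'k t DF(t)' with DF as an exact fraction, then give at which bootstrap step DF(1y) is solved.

1 1 9861/10000
2 2 9629/10000
3 3 9399/10000
4 4 564/625
DF(1y) is solved at step 1

step 1 [1y] swap r/1=139/9861: DF=(1 − 139/9861·(0))/(1+139/9861) = 9861/10000 ≈ 0.986100
step 2 [2y] bond c/1=2/25: DF=(55941/50000 − 2/25·(0.986100))/(1+2/25) = 9629/10000 ≈ 0.962900
step 3 [3y] swap r/1=601/28889: DF=(1 − 601/28889·(0.986100+0.962900))/(1+601/28889) = 9399/10000 ≈ 0.939900
step 4 [4y] zero: DF = P = 564/625 ≈ 0.902400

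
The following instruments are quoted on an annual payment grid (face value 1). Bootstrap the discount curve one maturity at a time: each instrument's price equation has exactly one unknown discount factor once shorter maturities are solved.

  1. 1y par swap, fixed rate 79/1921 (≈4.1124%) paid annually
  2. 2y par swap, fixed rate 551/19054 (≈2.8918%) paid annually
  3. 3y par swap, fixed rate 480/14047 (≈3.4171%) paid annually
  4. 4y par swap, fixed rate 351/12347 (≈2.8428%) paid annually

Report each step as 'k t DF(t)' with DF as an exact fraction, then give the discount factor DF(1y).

1 1 1921/2000
2 2 9449/10000
3 3 113/125
4 4 8947/10000
DF(1y) = 1921/2000 ≈ 0.960500

step 1 [1y] swap r/1=79/1921: DF=(1 − 79/1921·(0))/(1+79/1921) = 1921/2000 ≈ 0.960500
step 2 [2y] swap r/1=551/19054: DF=(1 − 551/19054·(0.960500))/(1+551/19054) = 9449/10000 ≈ 0.944900
step 3 [3y] swap r/1=480/14047: DF=(1 − 480/14047·(0.960500+0.944900))/(1+480/14047) = 113/125 ≈ 0.904000
step 4 [4y] swap r/1=351/12347: DF=(1 − 351/12347·(0.960500+0.944900+0.904000))/(1+351/12347) = 8947/10000 ≈ 0.894700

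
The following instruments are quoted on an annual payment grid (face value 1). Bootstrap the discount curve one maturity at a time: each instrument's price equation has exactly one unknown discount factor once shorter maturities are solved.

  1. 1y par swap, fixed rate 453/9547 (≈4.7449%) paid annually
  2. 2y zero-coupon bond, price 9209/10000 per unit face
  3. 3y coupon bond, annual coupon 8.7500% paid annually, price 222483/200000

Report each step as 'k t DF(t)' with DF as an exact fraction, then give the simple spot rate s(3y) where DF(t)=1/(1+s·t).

1 1 9547/10000
2 2 9209/10000
3 3 109/125
s(3y) = (1/(109/125) − 1)/(3) = 16/327 ≈ 4.8930%

step 1 [1y] swap r/1=453/9547: DF=(1 − 453/9547·(0))/(1+453/9547) = 9547/10000 ≈ 0.954700
step 2 [2y] zero: DF = P = 9209/10000 ≈ 0.920900
step 3 [3y] bond c/1=7/80: DF=(222483/200000 − 7/80·(0.954700+0.920900))/(1+7/80) = 109/125 ≈ 0.872000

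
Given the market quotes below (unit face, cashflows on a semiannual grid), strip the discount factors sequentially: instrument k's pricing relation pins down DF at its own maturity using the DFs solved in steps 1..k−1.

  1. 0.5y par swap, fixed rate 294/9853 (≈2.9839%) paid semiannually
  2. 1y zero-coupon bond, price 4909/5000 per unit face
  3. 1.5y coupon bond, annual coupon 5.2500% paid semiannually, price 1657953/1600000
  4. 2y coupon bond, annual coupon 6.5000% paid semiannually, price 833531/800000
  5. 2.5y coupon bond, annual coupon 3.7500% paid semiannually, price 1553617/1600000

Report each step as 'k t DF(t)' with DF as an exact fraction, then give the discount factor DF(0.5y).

step 1 [0.5y] swap r/2=147/9853: DF=(1 − 147/9853·(0))/(1+147/9853) = 9853/10000 ≈ 0.985300
step 2 [1y] zero: DF = P = 4909/5000 ≈ 0.981800
step 3 [1.5y] bond c/2=21/800: DF=(1657953/1600000 − 21/800·(0.985300+0.981800))/(1+21/800) = 4797/5000 ≈ 0.959400
step 4 [2y] bond c/2=13/400: DF=(833531/800000 − 13/400·(0.985300+0.981800+0.959400))/(1+13/400) = 917/1000 ≈ 0.917000
step 5 [2.5y] bond c/2=3/160: DF=(1553617/1600000 − 3/160·(0.985300+0.981800+0.959400+0.917000))/(1+3/160) = 1103/1250 ≈ 0.882400

1 1/2 9853/10000
2 1 4909/5000
3 3/2 4797/5000
4 2 917/1000
5 5/2 1103/1250
DF(0.5y) = 9853/10000 ≈ 0.985300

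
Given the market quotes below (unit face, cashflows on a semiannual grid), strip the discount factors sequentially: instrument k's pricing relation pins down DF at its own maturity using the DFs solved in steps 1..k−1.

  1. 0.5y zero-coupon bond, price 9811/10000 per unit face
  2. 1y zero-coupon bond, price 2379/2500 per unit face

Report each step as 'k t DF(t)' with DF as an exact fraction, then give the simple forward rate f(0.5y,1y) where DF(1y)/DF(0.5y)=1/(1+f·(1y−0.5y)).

1 1/2 9811/10000
2 1 2379/2500
f(0.5y,1y) = ((9811/10000)/(2379/2500) − 1)/(1/2) = 295/4758 ≈ 6.2001%

step 1 [0.5y] zero: DF = P = 9811/10000 ≈ 0.981100
step 2 [1y] zero: DF = P = 2379/2500 ≈ 0.951600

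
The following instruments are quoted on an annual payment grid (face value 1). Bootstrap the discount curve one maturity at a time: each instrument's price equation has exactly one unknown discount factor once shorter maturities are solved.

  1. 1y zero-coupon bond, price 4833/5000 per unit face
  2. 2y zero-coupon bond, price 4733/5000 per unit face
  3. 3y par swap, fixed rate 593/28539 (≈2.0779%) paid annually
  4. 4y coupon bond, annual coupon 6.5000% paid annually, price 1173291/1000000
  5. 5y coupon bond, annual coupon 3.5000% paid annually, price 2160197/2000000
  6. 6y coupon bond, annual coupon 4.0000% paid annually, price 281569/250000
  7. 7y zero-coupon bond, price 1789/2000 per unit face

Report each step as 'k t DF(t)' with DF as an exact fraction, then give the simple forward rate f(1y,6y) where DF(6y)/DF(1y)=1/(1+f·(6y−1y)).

1 1 4833/5000
2 2 4733/5000
3 3 9407/10000
4 4 371/400
5 5 9157/10000
6 6 9023/10000
7 7 1789/2000
f(1y,6y) = ((4833/5000)/(9023/10000) − 1)/(5) = 643/45115 ≈ 1.4252%

step 1 [1y] zero: DF = P = 4833/5000 ≈ 0.966600
step 2 [2y] zero: DF = P = 4733/5000 ≈ 0.946600
step 3 [3y] swap r/1=593/28539: DF=(1 − 593/28539·(0.966600+0.946600))/(1+593/28539) = 9407/10000 ≈ 0.940700
step 4 [4y] bond c/1=13/200: DF=(1173291/1000000 − 13/200·(0.966600+0.946600+0.940700))/(1+13/200) = 371/400 ≈ 0.927500
step 5 [5y] bond c/1=7/200: DF=(2160197/2000000 − 7/200·(0.966600+0.946600+0.940700+0.927500))/(1+7/200) = 9157/10000 ≈ 0.915700
step 6 [6y] bond c/1=1/25: DF=(281569/250000 − 1/25·(0.966600+0.946600+0.940700+0.927500+0.915700))/(1+1/25) = 9023/10000 ≈ 0.902300
step 7 [7y] zero: DF = P = 1789/2000 ≈ 0.894500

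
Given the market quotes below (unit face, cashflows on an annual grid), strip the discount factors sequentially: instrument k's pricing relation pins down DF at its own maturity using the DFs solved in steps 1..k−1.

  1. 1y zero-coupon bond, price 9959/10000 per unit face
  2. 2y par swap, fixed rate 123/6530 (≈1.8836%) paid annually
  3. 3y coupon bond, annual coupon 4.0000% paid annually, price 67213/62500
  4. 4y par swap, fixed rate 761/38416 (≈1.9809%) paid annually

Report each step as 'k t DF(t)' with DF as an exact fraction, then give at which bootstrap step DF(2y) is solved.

1 1 9959/10000
2 2 9631/10000
3 3 9587/10000
4 4 9239/10000
DF(2y) is solved at step 2

step 1 [1y] zero: DF = P = 9959/10000 ≈ 0.995900
step 2 [2y] swap r/1=123/6530: DF=(1 − 123/6530·(0.995900))/(1+123/6530) = 9631/10000 ≈ 0.963100
step 3 [3y] bond c/1=1/25: DF=(67213/62500 − 1/25·(0.995900+0.963100))/(1+1/25) = 9587/10000 ≈ 0.958700
step 4 [4y] swap r/1=761/38416: DF=(1 − 761/38416·(0.995900+0.963100+0.958700))/(1+761/38416) = 9239/10000 ≈ 0.923900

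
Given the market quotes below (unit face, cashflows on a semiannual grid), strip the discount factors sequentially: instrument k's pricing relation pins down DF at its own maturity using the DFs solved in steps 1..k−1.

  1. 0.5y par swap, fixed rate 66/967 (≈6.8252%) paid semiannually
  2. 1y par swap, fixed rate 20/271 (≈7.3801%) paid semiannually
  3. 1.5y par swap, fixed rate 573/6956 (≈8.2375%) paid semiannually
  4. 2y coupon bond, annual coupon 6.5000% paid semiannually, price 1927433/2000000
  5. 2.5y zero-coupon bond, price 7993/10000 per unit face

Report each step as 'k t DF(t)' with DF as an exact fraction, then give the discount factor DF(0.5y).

1 1/2 967/1000
2 1 93/100
3 3/2 4427/5000
4 2 4229/5000
5 5/2 7993/10000
DF(0.5y) = 967/1000 ≈ 0.967000

step 1 [0.5y] swap r/2=33/967: DF=(1 − 33/967·(0))/(1+33/967) = 967/1000 ≈ 0.967000
step 2 [1y] swap r/2=10/271: DF=(1 − 10/271·(0.967000))/(1+10/271) = 93/100 ≈ 0.930000
step 3 [1.5y] swap r/2=573/13912: DF=(1 − 573/13912·(0.967000+0.930000))/(1+573/13912) = 4427/5000 ≈ 0.885400
step 4 [2y] bond c/2=13/400: DF=(1927433/2000000 − 13/400·(0.967000+0.930000+0.885400))/(1+13/400) = 4229/5000 ≈ 0.845800
step 5 [2.5y] zero: DF = P = 7993/10000 ≈ 0.799300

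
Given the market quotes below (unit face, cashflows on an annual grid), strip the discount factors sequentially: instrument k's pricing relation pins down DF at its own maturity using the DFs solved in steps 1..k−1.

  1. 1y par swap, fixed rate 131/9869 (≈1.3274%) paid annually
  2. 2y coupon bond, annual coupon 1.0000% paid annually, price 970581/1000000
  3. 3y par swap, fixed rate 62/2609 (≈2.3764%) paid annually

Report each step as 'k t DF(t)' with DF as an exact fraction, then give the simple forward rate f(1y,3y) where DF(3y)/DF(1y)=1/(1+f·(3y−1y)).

step 1 [1y] swap r/1=131/9869: DF=(1 − 131/9869·(0))/(1+131/9869) = 9869/10000 ≈ 0.986900
step 2 [2y] bond c/1=1/100: DF=(970581/1000000 − 1/100·(0.986900))/(1+1/100) = 1189/1250 ≈ 0.951200
step 3 [3y] swap r/1=62/2609: DF=(1 − 62/2609·(0.986900+0.951200))/(1+62/2609) = 4659/5000 ≈ 0.931800

1 1 9869/10000
2 2 1189/1250
3 3 4659/5000
f(1y,3y) = ((9869/10000)/(4659/5000) − 1)/(2) = 551/18636 ≈ 2.9566%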